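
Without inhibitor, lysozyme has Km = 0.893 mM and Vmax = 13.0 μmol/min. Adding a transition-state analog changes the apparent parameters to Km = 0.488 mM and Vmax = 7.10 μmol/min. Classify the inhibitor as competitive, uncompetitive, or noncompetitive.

Both Km and Vmax decrease by the same factor (~1.83-fold) — characteristic of uncompetitive inhibition.

uncompetitive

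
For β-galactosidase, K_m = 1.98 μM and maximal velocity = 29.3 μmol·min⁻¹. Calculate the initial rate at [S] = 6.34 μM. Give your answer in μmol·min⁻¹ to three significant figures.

v = Vmax·[S]/(Km + [S]) = 29.3 × 6.34 / (1.98 + 6.34)
  = 185.8 / 8.320 = 22.3 μmol·min⁻¹.

22.3 μmol·min⁻¹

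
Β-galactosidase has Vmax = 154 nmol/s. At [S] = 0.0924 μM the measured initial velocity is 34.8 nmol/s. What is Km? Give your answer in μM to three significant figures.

0.316 μM

v/Vmax = 34.8/154 = 0.2260 = [S]/(Km+[S]).
So Km + [S] = [S]/0.2260 = 0.4089 μM, giving Km = 0.4089 − 0.0924 = 0.316 μM.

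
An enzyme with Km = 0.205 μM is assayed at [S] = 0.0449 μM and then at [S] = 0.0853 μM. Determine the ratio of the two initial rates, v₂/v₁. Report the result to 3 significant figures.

Since Vmax cancels, v₂/v₁ = [S]₂(Km+[S]₁) / [S]₁(Km+[S]₂).
= 0.0853×(0.205+0.0449) / (0.0449×(0.205+0.0853)) = 0.02132/0.01303 = 1.64.

1.64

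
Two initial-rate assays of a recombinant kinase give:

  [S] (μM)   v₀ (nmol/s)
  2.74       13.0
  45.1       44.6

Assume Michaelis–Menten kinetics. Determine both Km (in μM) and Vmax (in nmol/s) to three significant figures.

Km = 8.41 μM; Vmax = 52.9 nmol/s

From v = Vmax[S]/(Km+[S]), each point gives Vmax = v(Km+[S])/[S].
Equating: 13.0(Km+2.74)/2.74 = 44.6(Km+45.1)/45.1.
4.745·Km + 13.0 = 0.9889·Km + 44.6, so (4.745 − 0.9889)·Km = 44.6 − 13.0.
Km = 31.60/3.756 = 8.41 μM; then Vmax = 13.0(8.41+2.74)/2.74 = 52.9 nmol/s.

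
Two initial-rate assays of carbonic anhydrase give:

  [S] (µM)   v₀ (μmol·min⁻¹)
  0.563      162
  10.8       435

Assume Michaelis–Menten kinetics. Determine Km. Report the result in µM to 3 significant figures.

1.10 µM

In reciprocal form, 1/v = (Km/Vmax)·(1/[S]) + 1/Vmax. The two points give (1/[S], 1/v) = (1.776, 0.006173) and (0.09259, 0.002299).
Slope = (0.006173 − 0.002299)/(1.776 − 0.09259) = 0.002301; intercept = 0.006173 − 0.002301×1.776 = 0.002086.
Vmax = 1/intercept = 479 μmol·min⁻¹; Km = slope × Vmax = 0.002301 × 479 = 1.10 µM.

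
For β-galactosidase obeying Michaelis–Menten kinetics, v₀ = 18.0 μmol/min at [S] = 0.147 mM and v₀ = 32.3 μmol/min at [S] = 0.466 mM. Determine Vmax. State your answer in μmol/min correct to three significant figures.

From v = Vmax[S]/(Km+[S]), each point gives Vmax = v(Km+[S])/[S].
Equating: 18.0(Km+0.147)/0.147 = 32.3(Km+0.466)/0.466.
122.4·Km + 18.0 = 69.31·Km + 32.3, so (122.4 − 69.31)·Km = 32.3 − 18.0.
Km = 14.30/53.14 = 0.269 mM; then Vmax = 18.0(0.269+0.147)/0.147 = 51.0 μmol/min.

51.0 μmol/min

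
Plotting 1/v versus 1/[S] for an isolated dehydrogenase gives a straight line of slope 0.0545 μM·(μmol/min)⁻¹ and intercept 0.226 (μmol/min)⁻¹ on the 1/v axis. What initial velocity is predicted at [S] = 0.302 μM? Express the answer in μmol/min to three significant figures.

The y-intercept is 1/Vmax, so Vmax = 1/0.226 = 4.42 μmol/min.
The slope is Km/Vmax, so Km = 0.0545 × 4.42 = 0.241 μM.
Then v = 4.42 × 0.302/(0.241 + 0.302) = 2.46 μmol/min.

2.46 μmol/min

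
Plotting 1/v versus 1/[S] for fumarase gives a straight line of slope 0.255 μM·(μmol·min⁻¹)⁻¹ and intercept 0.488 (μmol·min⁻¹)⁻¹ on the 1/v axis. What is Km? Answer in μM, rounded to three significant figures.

y-intercept = 1/Vmax ⇒ Vmax = 2.05 μmol·min⁻¹; slope = Km/Vmax ⇒ Km = slope × Vmax.
Km = 0.255 × 2.05 = 0.523 μM.

0.523 μM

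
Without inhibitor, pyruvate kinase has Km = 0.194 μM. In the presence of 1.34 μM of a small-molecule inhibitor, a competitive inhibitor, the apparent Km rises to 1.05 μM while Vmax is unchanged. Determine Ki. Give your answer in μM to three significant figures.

0.304 μM

Competitive: Km,app = α·Km with α = 1 + [I]/Ki.
α = Km,app/Km = 1.05/0.194 = 5.412.
Since α = 1 + [I]/Ki, [I]/Ki = 5.412 − 1 = 4.412 and Ki = 1.34/4.412 = 0.304 μM.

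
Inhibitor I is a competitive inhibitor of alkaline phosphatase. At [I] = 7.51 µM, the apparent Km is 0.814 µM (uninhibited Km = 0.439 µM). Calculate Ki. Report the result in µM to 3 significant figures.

8.79 µM

Competitive: Km,app = α·Km with α = 1 + [I]/Ki.
α = Km,app/Km = 0.814/0.439 = 1.854.
Since α = 1 + [I]/Ki, [I]/Ki = 1.854 − 1 = 0.8542 and Ki = 7.51/0.8542 = 8.79 µM.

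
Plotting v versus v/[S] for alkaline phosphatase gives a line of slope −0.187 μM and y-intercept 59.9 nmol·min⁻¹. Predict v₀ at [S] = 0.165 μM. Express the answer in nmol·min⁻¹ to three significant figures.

In the Eadie–Hofstee form v = Vmax − Km·(v/[S]), the slope is −Km and the intercept is Vmax, so Km = 0.187 μM and Vmax = 59.9 nmol·min⁻¹.
v = 59.9 × 0.165/(0.187 + 0.165) = 28.1 nmol·min⁻¹.

28.1 nmol·min⁻¹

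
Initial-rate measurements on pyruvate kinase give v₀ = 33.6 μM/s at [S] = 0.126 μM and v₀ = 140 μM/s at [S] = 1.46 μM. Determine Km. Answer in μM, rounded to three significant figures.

0.623 μM

In reciprocal form, 1/v = (Km/Vmax)·(1/[S]) + 1/Vmax. The two points give (1/[S], 1/v) = (7.937, 0.02976) and (0.6849, 0.007143).
Slope = (0.02976 − 0.007143)/(7.937 − 0.6849) = 0.003119; intercept = 0.02976 − 0.003119×7.937 = 0.005006.
Vmax = 1/intercept = 200 μM/s; Km = slope × Vmax = 0.003119 × 200 = 0.623 μM.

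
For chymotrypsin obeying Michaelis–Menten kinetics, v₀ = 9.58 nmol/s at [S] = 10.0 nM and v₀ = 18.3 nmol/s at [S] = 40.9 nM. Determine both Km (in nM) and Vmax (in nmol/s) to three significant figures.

Km = 17.1 nM; Vmax = 25.9 nmol/s

In reciprocal form, 1/v = (Km/Vmax)·(1/[S]) + 1/Vmax. The two points give (1/[S], 1/v) = (0.1000, 0.1044) and (0.02445, 0.05464).
Slope = (0.1044 − 0.05464)/(0.1000 − 0.02445) = 0.6584; intercept = 0.1044 − 0.6584×0.1000 = 0.03855.
Vmax = 1/intercept = 25.9 nmol/s; Km = slope × Vmax = 0.6584 × 25.9 = 17.1 nM.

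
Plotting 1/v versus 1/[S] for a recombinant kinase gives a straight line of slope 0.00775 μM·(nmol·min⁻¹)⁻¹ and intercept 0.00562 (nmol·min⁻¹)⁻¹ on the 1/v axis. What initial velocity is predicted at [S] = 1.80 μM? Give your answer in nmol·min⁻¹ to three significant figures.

101 nmol·min⁻¹

The y-intercept is 1/Vmax, so Vmax = 1/0.00562 = 178 nmol·min⁻¹.
The slope is Km/Vmax, so Km = 0.00775 × 178 = 1.38 μM.
Then v = 178 × 1.80/(1.38 + 1.80) = 101 nmol·min⁻¹.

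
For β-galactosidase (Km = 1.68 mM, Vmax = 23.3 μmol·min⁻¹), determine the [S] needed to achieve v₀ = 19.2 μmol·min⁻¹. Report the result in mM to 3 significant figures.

7.87 mM

Rearranging v = Vmax[S]/(Km+[S]) gives [S] = Km·v/(Vmax − v).
[S] = 1.68 × 19.2 / (23.3 − 19.2) = 32.26/4.100 = 7.87 mM.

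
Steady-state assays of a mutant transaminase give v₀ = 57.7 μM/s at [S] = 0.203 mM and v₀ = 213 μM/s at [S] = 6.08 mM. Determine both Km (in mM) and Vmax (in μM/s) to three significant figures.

In reciprocal form, 1/v = (Km/Vmax)·(1/[S]) + 1/Vmax. The two points give (1/[S], 1/v) = (4.926, 0.01733) and (0.1645, 0.004695).
Slope = (0.01733 − 0.004695)/(4.926 − 0.1645) = 0.002654; intercept = 0.01733 − 0.002654×4.926 = 0.004258.
Vmax = 1/intercept = 235 μM/s; Km = slope × Vmax = 0.002654 × 235 = 0.623 mM.

Km = 0.623 mM; Vmax = 235 μM/s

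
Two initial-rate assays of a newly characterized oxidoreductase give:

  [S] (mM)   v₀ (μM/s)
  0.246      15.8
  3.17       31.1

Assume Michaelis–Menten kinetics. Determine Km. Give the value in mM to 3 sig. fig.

0.281 mM

In reciprocal form, 1/v = (Km/Vmax)·(1/[S]) + 1/Vmax. The two points give (1/[S], 1/v) = (4.065, 0.06329) and (0.3155, 0.03215).
Slope = (0.06329 − 0.03215)/(4.065 − 0.3155) = 0.008304; intercept = 0.06329 − 0.008304×4.065 = 0.02953.
Vmax = 1/intercept = 33.9 μM/s; Km = slope × Vmax = 0.008304 × 33.9 = 0.281 mM.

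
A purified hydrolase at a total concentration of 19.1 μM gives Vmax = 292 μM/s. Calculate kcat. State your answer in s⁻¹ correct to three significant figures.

15.3 s⁻¹

kcat = Vmax/[E]total = 292 μM/s / 19.1 μM = 15.3 s⁻¹.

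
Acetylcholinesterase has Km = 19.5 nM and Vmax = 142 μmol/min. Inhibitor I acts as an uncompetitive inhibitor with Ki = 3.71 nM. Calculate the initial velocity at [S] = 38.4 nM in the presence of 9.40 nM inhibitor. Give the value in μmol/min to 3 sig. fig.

35.1 μmol/min

α = 1 + [I]/Ki = 1 + 9.40/3.71 = 3.534.
For an uncompetitive inhibitor, both parameters are divided by α, giving Vmax/α and Km/α: Km,app = 5.52 nM, Vmax,app = 40.2 μmol/min.
v = Vmax,app·[S]/(Km,app + [S]) = 40.2 × 38.4/(5.52 + 38.4) = 35.1 μmol/min.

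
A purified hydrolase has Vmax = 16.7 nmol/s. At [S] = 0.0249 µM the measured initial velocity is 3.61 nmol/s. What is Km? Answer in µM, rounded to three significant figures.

From v = Vmax[S]/(Km+[S]), Km = [S](Vmax − v)/v.
Km = 0.0249 × (16.7 − 3.61) / 3.61 = 0.3259/3.61 = 0.0903 µM.

0.0903 µM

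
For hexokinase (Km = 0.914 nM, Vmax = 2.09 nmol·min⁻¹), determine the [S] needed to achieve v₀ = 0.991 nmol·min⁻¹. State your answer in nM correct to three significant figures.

Rearranging v = Vmax[S]/(Km+[S]) gives [S] = Km·v/(Vmax − v).
[S] = 0.914 × 0.991 / (2.09 − 0.991) = 0.9058/1.099 = 0.824 nM.

0.824 nM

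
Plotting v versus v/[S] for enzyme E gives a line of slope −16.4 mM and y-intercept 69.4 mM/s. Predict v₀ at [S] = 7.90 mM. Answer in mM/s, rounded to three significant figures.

22.6 mM/s

In the Eadie–Hofstee form v = Vmax − Km·(v/[S]), the slope is −Km and the intercept is Vmax, so Km = 16.4 mM and Vmax = 69.4 mM/s.
v = 69.4 × 7.90/(16.4 + 7.90) = 22.6 mM/s.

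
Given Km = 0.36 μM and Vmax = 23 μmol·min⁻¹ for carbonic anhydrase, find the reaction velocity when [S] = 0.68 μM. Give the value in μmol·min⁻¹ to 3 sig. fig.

v = Vmax·[S]/(Km + [S]) = 23 × 0.68 / (0.36 + 0.68)
  = 15.64 / 1.040 = 15.0 μmol·min⁻¹.

15.0 μmol·min⁻¹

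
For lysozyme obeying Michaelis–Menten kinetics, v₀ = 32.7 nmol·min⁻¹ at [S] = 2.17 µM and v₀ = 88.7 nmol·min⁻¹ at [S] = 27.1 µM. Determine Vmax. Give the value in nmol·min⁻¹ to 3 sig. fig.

In reciprocal form, 1/v = (Km/Vmax)·(1/[S]) + 1/Vmax. The two points give (1/[S], 1/v) = (0.4608, 0.03058) and (0.03690, 0.01127).
Slope = (0.03058 − 0.01127)/(0.4608 − 0.03690) = 0.04554; intercept = 0.03058 − 0.04554×0.4608 = 0.009593.
Vmax = 1/intercept = 104 nmol·min⁻¹; Km = slope × Vmax = 0.04554 × 104 = 4.75 µM.

104 nmol·min⁻¹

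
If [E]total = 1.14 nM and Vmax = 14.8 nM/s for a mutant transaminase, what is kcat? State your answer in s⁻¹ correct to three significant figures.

kcat = Vmax/[E]total = 14.8 nM/s / 1.14 nM = 13.0 s⁻¹.

13.0 s⁻¹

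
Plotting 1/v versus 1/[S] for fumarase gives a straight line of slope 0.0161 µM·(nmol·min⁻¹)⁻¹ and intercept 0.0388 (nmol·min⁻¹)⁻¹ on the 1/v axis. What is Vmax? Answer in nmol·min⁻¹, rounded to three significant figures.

25.8 nmol·min⁻¹

The y-intercept of a Lineweaver–Burk plot equals 1/Vmax, so Vmax = 1/0.0388 = 25.8 nmol·min⁻¹.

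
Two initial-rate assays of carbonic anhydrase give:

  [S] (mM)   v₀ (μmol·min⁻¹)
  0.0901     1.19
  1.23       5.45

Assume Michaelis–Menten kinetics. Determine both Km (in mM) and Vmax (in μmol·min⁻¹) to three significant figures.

From v = Vmax[S]/(Km+[S]), each point gives Vmax = v(Km+[S])/[S].
Equating: 1.19(Km+0.0901)/0.0901 = 5.45(Km+1.23)/1.23.
13.21·Km + 1.19 = 4.431·Km + 5.45, so (13.21 − 4.431)·Km = 5.45 − 1.19.
Km = 4.260/8.777 = 0.485 mM; then Vmax = 1.19(0.485+0.0901)/0.0901 = 7.60 μmol·min⁻¹.

Km = 0.485 mM; Vmax = 7.60 μmol·min⁻¹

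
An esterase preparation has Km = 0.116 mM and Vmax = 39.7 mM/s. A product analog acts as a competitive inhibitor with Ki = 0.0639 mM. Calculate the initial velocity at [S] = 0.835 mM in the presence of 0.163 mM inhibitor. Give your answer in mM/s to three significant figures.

α = 1 + [I]/Ki = 1 + 0.163/0.0639 = 3.551.
For a competitive inhibitor, Vmax is unchanged and the apparent Km becomes α·Km: Km,app = 0.412 mM, Vmax,app = 39.7 mM/s.
v = Vmax,app·[S]/(Km,app + [S]) = 39.7 × 0.835/(0.412 + 0.835) = 26.6 mM/s.

26.6 mM/s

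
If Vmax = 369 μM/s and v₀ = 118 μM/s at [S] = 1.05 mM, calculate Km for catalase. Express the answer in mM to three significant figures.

v/Vmax = 118/369 = 0.3198 = [S]/(Km+[S]).
So Km + [S] = [S]/0.3198 = 3.283 mM, giving Km = 3.283 − 1.05 = 2.23 mM.

2.23 mM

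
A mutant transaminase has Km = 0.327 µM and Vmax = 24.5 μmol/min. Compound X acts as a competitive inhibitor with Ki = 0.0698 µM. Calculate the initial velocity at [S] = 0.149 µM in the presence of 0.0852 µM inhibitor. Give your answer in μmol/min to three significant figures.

With α = 1 + [I]/Ki = 1 + 0.0852/0.0698 = 2.221, the competitive rate law is v = Vmax[S] / (αKm + [S]).
v = 24.5×0.149 / (2.221×0.327 + 0.149) = 3.650/0.8751 = 4.17 μmol/min.

4.17 μmol/min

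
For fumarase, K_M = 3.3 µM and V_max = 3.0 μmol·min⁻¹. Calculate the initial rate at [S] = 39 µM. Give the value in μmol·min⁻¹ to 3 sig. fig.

v = Vmax·[S]/(Km + [S]) = 3.0 × 39 / (3.3 + 39)
  = 117.0 / 42.30 = 2.77 μmol·min⁻¹.

2.77 μmol·min⁻¹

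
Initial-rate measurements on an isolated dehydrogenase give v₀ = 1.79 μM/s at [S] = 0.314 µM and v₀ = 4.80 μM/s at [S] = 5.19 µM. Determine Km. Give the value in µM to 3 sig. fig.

0.630 µM

From v = Vmax[S]/(Km+[S]), each point gives Vmax = v(Km+[S])/[S].
Equating: 1.79(Km+0.314)/0.314 = 4.80(Km+5.19)/5.19.
5.701·Km + 1.79 = 0.9249·Km + 4.80, so (5.701 − 0.9249)·Km = 4.80 − 1.79.
Km = 3.010/4.776 = 0.630 µM; then Vmax = 1.79(0.630+0.314)/0.314 = 5.38 μM/s.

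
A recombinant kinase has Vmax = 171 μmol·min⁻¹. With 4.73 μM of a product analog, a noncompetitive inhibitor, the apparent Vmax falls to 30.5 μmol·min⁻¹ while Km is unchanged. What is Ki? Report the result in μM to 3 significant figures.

1.03 μM

Noncompetitive: Vmax,app = Vmax/α with α = 1 + [I]/Ki.
α = Vmax/Vmax,app = 171/30.5 = 5.607.
Ki = [I]/(α − 1) = 4.73/4.607 = 1.03 μM.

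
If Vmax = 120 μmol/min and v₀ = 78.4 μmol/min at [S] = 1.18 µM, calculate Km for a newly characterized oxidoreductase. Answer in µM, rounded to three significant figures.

0.626 µM

v/Vmax = 78.4/120 = 0.6533 = [S]/(Km+[S]).
So Km + [S] = [S]/0.6533 = 1.806 µM, giving Km = 1.806 − 1.18 = 0.626 µM.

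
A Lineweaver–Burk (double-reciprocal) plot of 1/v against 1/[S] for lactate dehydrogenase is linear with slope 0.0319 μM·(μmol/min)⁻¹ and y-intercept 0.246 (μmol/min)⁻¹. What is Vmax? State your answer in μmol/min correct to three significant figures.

4.07 μmol/min

The y-intercept of a Lineweaver–Burk plot equals 1/Vmax, so Vmax = 1/0.246 = 4.07 μmol/min.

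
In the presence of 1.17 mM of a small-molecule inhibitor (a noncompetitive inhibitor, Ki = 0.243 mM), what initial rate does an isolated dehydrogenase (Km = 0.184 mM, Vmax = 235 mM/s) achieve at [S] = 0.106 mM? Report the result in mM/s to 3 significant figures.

14.8 mM/s

α = 1 + [I]/Ki = 1 + 1.17/0.243 = 5.815.
For a noncompetitive inhibitor, Vmax is reduced to Vmax/α while Km is unchanged: Km,app = 0.184 mM, Vmax,app = 40.4 mM/s.
v = Vmax,app·[S]/(Km,app + [S]) = 40.4 × 0.106/(0.184 + 0.106) = 14.8 mM/s.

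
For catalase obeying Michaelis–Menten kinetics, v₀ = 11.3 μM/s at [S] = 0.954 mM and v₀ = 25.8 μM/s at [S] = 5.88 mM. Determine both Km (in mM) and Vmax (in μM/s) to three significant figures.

In reciprocal form, 1/v = (Km/Vmax)·(1/[S]) + 1/Vmax. The two points give (1/[S], 1/v) = (1.048, 0.08850) and (0.1701, 0.03876).
Slope = (0.08850 − 0.03876)/(1.048 − 0.1701) = 0.05664; intercept = 0.08850 − 0.05664×1.048 = 0.02913.
Vmax = 1/intercept = 34.3 μM/s; Km = slope × Vmax = 0.05664 × 34.3 = 1.94 mM.

Km = 1.94 mM; Vmax = 34.3 μM/s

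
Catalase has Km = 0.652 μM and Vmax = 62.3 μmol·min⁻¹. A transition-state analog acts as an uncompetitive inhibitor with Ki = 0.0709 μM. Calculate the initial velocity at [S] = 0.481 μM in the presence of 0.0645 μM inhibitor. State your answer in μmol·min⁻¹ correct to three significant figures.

With α = 1 + [I]/Ki = 1 + 0.0645/0.0709 = 1.910, the uncompetitive rate law is v = (Vmax/α)·[S] / (Km/α + [S]).
v = (62.3/1.910)×0.481 / (0.652/1.910 + 0.481) = 15.69/0.8224 = 19.1 μmol·min⁻¹.

19.1 μmol·min⁻¹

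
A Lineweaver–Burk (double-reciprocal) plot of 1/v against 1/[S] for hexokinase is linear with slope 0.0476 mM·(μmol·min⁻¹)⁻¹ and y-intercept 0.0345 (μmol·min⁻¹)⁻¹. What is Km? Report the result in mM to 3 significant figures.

y-intercept = 1/Vmax ⇒ Vmax = 29.0 μmol·min⁻¹; slope = Km/Vmax ⇒ Km = slope × Vmax.
Km = 0.0476 × 29.0 = 1.38 mM.

1.38 mM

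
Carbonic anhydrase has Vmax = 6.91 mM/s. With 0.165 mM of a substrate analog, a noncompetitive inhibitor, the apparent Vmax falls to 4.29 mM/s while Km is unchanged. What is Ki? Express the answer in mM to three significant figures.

Noncompetitive: Vmax,app = Vmax/α with α = 1 + [I]/Ki.
α = Vmax/Vmax,app = 6.91/4.29 = 1.611.
Ki = [I]/(α − 1) = 0.165/0.6107 = 0.270 mM.

0.270 mM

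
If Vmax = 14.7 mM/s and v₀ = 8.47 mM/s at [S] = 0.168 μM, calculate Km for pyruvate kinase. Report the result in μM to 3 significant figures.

0.124 μM

From v = Vmax[S]/(Km+[S]), Km = [S](Vmax − v)/v.
Km = 0.168 × (14.7 − 8.47) / 8.47 = 1.047/8.47 = 0.124 μM.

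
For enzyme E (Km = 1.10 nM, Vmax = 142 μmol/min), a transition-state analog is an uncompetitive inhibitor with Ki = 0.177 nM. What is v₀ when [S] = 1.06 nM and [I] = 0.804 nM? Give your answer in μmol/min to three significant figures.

With α = 1 + [I]/Ki = 1 + 0.804/0.177 = 5.542, the uncompetitive rate law is v = (Vmax/α)·[S] / (Km/α + [S]).
v = (142/5.542)×1.06 / (1.10/5.542 + 1.06) = 27.16/1.258 = 21.6 μmol/min.

21.6 μmol/min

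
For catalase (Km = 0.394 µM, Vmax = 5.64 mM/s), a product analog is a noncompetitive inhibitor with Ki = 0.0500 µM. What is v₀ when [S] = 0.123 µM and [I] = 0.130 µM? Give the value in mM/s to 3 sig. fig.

0.373 mM/s

α = 1 + [I]/Ki = 1 + 0.130/0.0500 = 3.600.
For a noncompetitive inhibitor, Vmax is reduced to Vmax/α while Km is unchanged: Km,app = 0.394 µM, Vmax,app = 1.57 mM/s.
v = Vmax,app·[S]/(Km,app + [S]) = 1.57 × 0.123/(0.394 + 0.123) = 0.373 mM/s.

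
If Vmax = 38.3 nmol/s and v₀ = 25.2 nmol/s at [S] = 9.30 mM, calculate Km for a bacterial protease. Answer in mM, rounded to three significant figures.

From v = Vmax[S]/(Km+[S]), Km = [S](Vmax − v)/v.
Km = 9.30 × (38.3 − 25.2) / 25.2 = 121.8/25.2 = 4.83 mM.

4.83 mM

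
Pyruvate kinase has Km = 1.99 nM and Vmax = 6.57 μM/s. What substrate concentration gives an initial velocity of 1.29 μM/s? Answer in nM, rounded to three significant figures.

The required fractional saturation is v/Vmax = 1.29/6.57 = 0.1963.
Then [S]/(Km+[S]) = 0.1963 ⇒ [S] = 1.99 × 0.1963/(1 − 0.1963) = 0.486 nM.

0.486 nM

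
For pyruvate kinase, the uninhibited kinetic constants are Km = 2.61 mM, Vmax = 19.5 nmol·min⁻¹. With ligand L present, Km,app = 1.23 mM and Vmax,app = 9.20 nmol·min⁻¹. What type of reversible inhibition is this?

Both Km and Vmax decrease by the same factor (~2.12-fold) — characteristic of uncompetitive inhibition.

uncompetitive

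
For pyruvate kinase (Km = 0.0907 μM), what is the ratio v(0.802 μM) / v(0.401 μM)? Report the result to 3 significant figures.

The fractional saturations are [S]/(Km+[S]) = 0.401/0.4917 = 0.8155 and 0.802/0.8927 = 0.8984.
v₂/v₁ is just their ratio: 0.8984/0.8155 = 1.10.

1.10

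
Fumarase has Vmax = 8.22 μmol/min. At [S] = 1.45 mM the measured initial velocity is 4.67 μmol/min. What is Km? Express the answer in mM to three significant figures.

1.10 mM

v/Vmax = 4.67/8.22 = 0.5681 = [S]/(Km+[S]).
So Km + [S] = [S]/0.5681 = 2.552 mM, giving Km = 2.552 − 1.45 = 1.10 mM.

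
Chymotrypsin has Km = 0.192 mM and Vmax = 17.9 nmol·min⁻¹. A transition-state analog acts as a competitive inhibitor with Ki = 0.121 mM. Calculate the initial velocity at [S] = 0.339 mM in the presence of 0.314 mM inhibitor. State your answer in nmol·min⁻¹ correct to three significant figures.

With α = 1 + [I]/Ki = 1 + 0.314/0.121 = 3.595, the competitive rate law is v = Vmax[S] / (αKm + [S]).
v = 17.9×0.339 / (3.595×0.192 + 0.339) = 6.068/1.029 = 5.90 nmol·min⁻¹.

5.90 nmol·min⁻¹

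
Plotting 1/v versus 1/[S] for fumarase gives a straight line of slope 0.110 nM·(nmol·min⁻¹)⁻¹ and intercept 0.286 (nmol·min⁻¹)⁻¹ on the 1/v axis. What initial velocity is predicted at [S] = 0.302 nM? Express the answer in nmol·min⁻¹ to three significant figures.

1.54 nmol·min⁻¹

The y-intercept is 1/Vmax, so Vmax = 1/0.286 = 3.50 nmol·min⁻¹.
The slope is Km/Vmax, so Km = 0.110 × 3.50 = 0.385 nM.
Then v = 3.50 × 0.302/(0.385 + 0.302) = 1.54 nmol·min⁻¹.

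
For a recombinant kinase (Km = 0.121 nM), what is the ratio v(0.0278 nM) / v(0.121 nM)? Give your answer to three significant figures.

0.374

Since Vmax cancels, v₂/v₁ = [S]₂(Km+[S]₁) / [S]₁(Km+[S]₂).
= 0.0278×(0.121+0.121) / (0.121×(0.121+0.0278)) = 0.006728/0.01800 = 0.374.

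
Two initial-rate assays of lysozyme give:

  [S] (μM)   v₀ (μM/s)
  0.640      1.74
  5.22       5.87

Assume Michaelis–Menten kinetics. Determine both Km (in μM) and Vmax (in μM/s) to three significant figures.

From v = Vmax[S]/(Km+[S]), each point gives Vmax = v(Km+[S])/[S].
Equating: 1.74(Km+0.640)/0.640 = 5.87(Km+5.22)/5.22.
2.719·Km + 1.74 = 1.125·Km + 5.87, so (2.719 − 1.125)·Km = 5.87 − 1.74.
Km = 4.130/1.594 = 2.59 μM; then Vmax = 1.74(2.59+0.640)/0.640 = 8.78 μM/s.

Km = 2.59 μM; Vmax = 8.78 μM/s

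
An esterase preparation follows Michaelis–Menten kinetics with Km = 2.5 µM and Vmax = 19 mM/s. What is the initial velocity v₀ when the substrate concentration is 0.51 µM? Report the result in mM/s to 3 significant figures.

[S]/(Km+[S]) = 0.51/3.010 = 0.1694, the fractional saturation.
v = 0.1694 × Vmax = 0.1694 × 19 = 3.22 mM/s.

3.22 mM/s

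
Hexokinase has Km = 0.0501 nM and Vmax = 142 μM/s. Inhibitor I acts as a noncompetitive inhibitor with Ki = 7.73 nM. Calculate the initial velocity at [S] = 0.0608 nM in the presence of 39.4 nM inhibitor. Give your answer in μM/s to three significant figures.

12.8 μM/s

α = 1 + [I]/Ki = 1 + 39.4/7.73 = 6.097.
For a noncompetitive inhibitor, Vmax is reduced to Vmax/α while Km is unchanged: Km,app = 0.0501 nM, Vmax,app = 23.3 μM/s.
v = Vmax,app·[S]/(Km,app + [S]) = 23.3 × 0.0608/(0.0501 + 0.0608) = 12.8 μM/s.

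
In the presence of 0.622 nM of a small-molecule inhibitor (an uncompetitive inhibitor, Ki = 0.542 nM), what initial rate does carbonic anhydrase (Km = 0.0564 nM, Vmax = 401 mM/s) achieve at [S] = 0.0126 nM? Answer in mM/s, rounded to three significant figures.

With α = 1 + [I]/Ki = 1 + 0.622/0.542 = 2.148, the uncompetitive rate law is v = (Vmax/α)·[S] / (Km/α + [S]).
v = (401/2.148)×0.0126 / (0.0564/2.148 + 0.0126) = 2.353/0.03886 = 60.5 mM/s.

60.5 mM/s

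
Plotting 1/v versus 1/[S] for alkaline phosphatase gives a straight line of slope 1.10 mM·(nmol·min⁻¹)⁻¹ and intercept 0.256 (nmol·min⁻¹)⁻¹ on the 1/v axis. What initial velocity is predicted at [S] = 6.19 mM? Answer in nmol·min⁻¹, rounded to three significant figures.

2.31 nmol·min⁻¹

The y-intercept is 1/Vmax, so Vmax = 1/0.256 = 3.91 nmol·min⁻¹.
The slope is Km/Vmax, so Km = 1.10 × 3.91 = 4.30 mM.
Then v = 3.91 × 6.19/(4.30 + 6.19) = 2.31 nmol·min⁻¹.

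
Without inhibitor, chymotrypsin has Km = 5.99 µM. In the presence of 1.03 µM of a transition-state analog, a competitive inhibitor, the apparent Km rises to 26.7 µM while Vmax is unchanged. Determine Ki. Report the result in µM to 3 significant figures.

Competitive: Km,app = α·Km with α = 1 + [I]/Ki.
α = Km,app/Km = 26.7/5.99 = 4.457.
Since α = 1 + [I]/Ki, [I]/Ki = 4.457 − 1 = 3.457 and Ki = 1.03/3.457 = 0.298 µM.

0.298 µM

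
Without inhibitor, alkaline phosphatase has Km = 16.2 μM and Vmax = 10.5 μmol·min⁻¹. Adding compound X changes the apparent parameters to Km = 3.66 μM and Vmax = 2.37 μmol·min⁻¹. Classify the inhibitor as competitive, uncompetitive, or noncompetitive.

Both Km and Vmax decrease by the same factor (~4.43-fold) — characteristic of uncompetitive inhibition.

uncompetitive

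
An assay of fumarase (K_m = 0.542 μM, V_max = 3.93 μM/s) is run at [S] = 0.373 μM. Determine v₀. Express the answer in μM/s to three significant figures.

1.60 μM/s

v = Vmax·[S]/(Km + [S]) = 3.93 × 0.373 / (0.542 + 0.373)
  = 1.466 / 0.9150 = 1.60 μM/s.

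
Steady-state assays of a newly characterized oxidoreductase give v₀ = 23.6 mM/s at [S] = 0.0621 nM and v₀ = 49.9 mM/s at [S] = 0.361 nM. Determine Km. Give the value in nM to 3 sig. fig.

0.109 nM

In reciprocal form, 1/v = (Km/Vmax)·(1/[S]) + 1/Vmax. The two points give (1/[S], 1/v) = (16.10, 0.04237) and (2.770, 0.02004).
Slope = (0.04237 − 0.02004)/(16.10 − 2.770) = 0.001675; intercept = 0.04237 − 0.001675×16.10 = 0.01540.
Vmax = 1/intercept = 64.9 mM/s; Km = slope × Vmax = 0.001675 × 64.9 = 0.109 nM.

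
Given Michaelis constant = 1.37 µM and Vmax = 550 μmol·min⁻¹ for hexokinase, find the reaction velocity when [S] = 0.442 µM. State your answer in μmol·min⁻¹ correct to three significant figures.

[S]/(Km+[S]) = 0.442/1.812 = 0.2439, the fractional saturation.
v = 0.2439 × Vmax = 0.2439 × 550 = 134 μmol·min⁻¹.

134 μmol·min⁻¹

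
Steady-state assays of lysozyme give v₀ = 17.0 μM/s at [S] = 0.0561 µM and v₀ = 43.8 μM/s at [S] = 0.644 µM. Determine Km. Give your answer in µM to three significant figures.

0.114 µM

In reciprocal form, 1/v = (Km/Vmax)·(1/[S]) + 1/Vmax. The two points give (1/[S], 1/v) = (17.83, 0.05882) and (1.553, 0.02283).
Slope = (0.05882 − 0.02283)/(17.83 − 1.553) = 0.002212; intercept = 0.05882 − 0.002212×17.83 = 0.01940.
Vmax = 1/intercept = 51.6 μM/s; Km = slope × Vmax = 0.002212 × 51.6 = 0.114 µM.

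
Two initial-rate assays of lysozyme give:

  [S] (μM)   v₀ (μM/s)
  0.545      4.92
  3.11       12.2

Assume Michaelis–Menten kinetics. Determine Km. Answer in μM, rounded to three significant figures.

1.43 μM

From v = Vmax[S]/(Km+[S]), each point gives Vmax = v(Km+[S])/[S].
Equating: 4.92(Km+0.545)/0.545 = 12.2(Km+3.11)/3.11.
9.028·Km + 4.92 = 3.923·Km + 12.2, so (9.028 − 3.923)·Km = 12.2 − 4.92.
Km = 7.280/5.105 = 1.43 μM; then Vmax = 4.92(1.43+0.545)/0.545 = 17.8 μM/s.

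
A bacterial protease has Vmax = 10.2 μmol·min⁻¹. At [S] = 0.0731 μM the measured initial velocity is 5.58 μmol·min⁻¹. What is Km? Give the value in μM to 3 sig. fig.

0.0605 μM

From v = Vmax[S]/(Km+[S]), Km = [S](Vmax − v)/v.
Km = 0.0731 × (10.2 − 5.58) / 5.58 = 0.3377/5.58 = 0.0605 μM.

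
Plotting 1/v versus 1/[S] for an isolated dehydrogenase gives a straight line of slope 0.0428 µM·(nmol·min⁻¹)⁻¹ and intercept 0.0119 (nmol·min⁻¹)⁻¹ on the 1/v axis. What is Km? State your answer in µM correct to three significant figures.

y-intercept = 1/Vmax ⇒ Vmax = 84.0 nmol·min⁻¹; slope = Km/Vmax ⇒ Km = slope × Vmax.
Km = 0.0428 × 84.0 = 3.60 µM.

3.60 µM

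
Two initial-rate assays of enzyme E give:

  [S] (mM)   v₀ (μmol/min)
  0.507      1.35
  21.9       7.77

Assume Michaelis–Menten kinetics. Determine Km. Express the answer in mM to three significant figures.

From v = Vmax[S]/(Km+[S]), each point gives Vmax = v(Km+[S])/[S].
Equating: 1.35(Km+0.507)/0.507 = 7.77(Km+21.9)/21.9.
2.663·Km + 1.35 = 0.3548·Km + 7.77, so (2.663 − 0.3548)·Km = 7.77 − 1.35.
Km = 6.420/2.308 = 2.78 mM; then Vmax = 1.35(2.78+0.507)/0.507 = 8.76 μmol/min.

2.78 mM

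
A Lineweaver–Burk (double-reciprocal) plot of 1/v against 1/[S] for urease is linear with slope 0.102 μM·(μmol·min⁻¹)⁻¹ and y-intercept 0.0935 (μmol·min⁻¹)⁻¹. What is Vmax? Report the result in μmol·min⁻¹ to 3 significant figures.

10.7 μmol·min⁻¹

The y-intercept of a Lineweaver–Burk plot equals 1/Vmax, so Vmax = 1/0.0935 = 10.7 μmol·min⁻¹.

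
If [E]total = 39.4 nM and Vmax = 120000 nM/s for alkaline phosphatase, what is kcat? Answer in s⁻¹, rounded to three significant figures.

3050 s⁻¹

kcat = Vmax/[E]total = 120000 nM/s / 39.4 nM = 3050 s⁻¹.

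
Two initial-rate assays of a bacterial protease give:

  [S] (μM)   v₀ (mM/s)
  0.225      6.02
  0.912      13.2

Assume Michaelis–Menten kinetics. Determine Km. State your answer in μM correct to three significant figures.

From v = Vmax[S]/(Km+[S]), each point gives Vmax = v(Km+[S])/[S].
Equating: 6.02(Km+0.225)/0.225 = 13.2(Km+0.912)/0.912.
26.76·Km + 6.02 = 14.47·Km + 13.2, so (26.76 − 14.47)·Km = 13.2 − 6.02.
Km = 7.180/12.28 = 0.585 μM; then Vmax = 6.02(0.585+0.225)/0.225 = 21.7 mM/s.

0.585 μM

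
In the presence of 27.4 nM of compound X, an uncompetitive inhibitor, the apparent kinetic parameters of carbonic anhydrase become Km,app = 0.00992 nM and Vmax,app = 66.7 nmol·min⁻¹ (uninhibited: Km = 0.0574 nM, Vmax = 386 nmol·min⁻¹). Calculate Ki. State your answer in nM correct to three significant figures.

Uncompetitive: Vmax,app = Vmax/α (and Km,app = Km/α) with α = 1 + [I]/Ki.
α = Vmax/Vmax,app = 386/66.7 = 5.787.
Ki = [I]/(α − 1) = 27.4/4.787 = 5.72 nM.

5.72 nM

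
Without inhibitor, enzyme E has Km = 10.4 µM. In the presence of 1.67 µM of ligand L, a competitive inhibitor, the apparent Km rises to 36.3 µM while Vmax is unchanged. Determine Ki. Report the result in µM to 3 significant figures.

0.671 µM

Competitive: Km,app = α·Km with α = 1 + [I]/Ki.
α = Km,app/Km = 36.3/10.4 = 3.490.
Ki = [I]/(α − 1) = 1.67/2.490 = 0.671 µM.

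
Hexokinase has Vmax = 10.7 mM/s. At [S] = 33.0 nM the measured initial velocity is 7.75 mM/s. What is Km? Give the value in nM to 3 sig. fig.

12.6 nM

From v = Vmax[S]/(Km+[S]), Km = [S](Vmax − v)/v.
Km = 33.0 × (10.7 − 7.75) / 7.75 = 97.35/7.75 = 12.6 nM.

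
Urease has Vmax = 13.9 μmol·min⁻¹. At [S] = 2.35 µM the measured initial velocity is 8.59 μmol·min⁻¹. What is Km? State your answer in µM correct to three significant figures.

From v = Vmax[S]/(Km+[S]), Km = [S](Vmax − v)/v.
Km = 2.35 × (13.9 − 8.59) / 8.59 = 12.48/8.59 = 1.45 µM.

1.45 µM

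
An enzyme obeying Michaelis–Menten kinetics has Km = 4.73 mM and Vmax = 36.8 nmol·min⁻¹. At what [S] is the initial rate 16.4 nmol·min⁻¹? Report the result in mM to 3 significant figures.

3.80 mM

The required fractional saturation is v/Vmax = 16.4/36.8 = 0.4457.
Then [S]/(Km+[S]) = 0.4457 ⇒ [S] = 4.73 × 0.4457/(1 − 0.4457) = 3.80 mM.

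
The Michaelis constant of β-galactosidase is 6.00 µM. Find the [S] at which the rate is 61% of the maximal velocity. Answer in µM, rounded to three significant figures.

9.38 µM

v/Vmax = [S]/(Km+[S]) = 0.61, so [S] = Km·0.61/(1 − 0.61) = 6.00 × 1.564.
[S] = 9.38 µM.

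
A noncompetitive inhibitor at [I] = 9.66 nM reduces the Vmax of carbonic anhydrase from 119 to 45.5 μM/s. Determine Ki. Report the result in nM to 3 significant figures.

5.98 nM

Noncompetitive: Vmax,app = Vmax/α with α = 1 + [I]/Ki.
α = Vmax/Vmax,app = 119/45.5 = 2.615.
Ki = [I]/(α − 1) = 9.66/1.615 = 5.98 nM.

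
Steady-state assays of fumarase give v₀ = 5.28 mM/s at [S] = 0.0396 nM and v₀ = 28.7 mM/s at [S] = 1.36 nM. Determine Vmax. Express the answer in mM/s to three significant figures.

In reciprocal form, 1/v = (Km/Vmax)·(1/[S]) + 1/Vmax. The two points give (1/[S], 1/v) = (25.25, 0.1894) and (0.7353, 0.03484).
Slope = (0.1894 − 0.03484)/(25.25 − 0.7353) = 0.006304; intercept = 0.1894 − 0.006304×25.25 = 0.03021.
Vmax = 1/intercept = 33.1 mM/s; Km = slope × Vmax = 0.006304 × 33.1 = 0.209 nM.

33.1 mM/s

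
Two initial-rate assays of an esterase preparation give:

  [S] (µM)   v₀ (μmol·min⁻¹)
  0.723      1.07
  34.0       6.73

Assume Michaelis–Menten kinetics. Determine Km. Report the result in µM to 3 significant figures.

From v = Vmax[S]/(Km+[S]), each point gives Vmax = v(Km+[S])/[S].
Equating: 1.07(Km+0.723)/0.723 = 6.73(Km+34.0)/34.0.
1.480·Km + 1.07 = 0.1979·Km + 6.73, so (1.480 − 0.1979)·Km = 6.73 − 1.07.
Km = 5.660/1.282 = 4.41 µM; then Vmax = 1.07(4.41+0.723)/0.723 = 7.60 μmol·min⁻¹.

4.41 µM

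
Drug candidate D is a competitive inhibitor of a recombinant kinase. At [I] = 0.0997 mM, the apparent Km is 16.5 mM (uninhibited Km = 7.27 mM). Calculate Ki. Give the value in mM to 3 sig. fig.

0.0785 mM

Competitive: Km,app = α·Km with α = 1 + [I]/Ki.
α = Km,app/Km = 16.5/7.27 = 2.270.
Since α = 1 + [I]/Ki, [I]/Ki = 2.270 − 1 = 1.270 and Ki = 0.0997/1.270 = 0.0785 mM.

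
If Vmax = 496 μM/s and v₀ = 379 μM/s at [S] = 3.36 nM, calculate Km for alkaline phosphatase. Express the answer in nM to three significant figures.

From v = Vmax[S]/(Km+[S]), Km = [S](Vmax − v)/v.
Km = 3.36 × (496 − 379) / 379 = 393.1/379 = 1.04 nM.

1.04 nM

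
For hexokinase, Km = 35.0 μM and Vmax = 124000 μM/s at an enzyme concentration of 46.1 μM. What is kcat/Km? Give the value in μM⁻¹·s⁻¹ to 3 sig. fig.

76.9 μM⁻¹·s⁻¹

kcat = Vmax/[E]total = 124000/46.1 = 2690 s⁻¹.
kcat/Km = 2690/35.0 = 76.9 μM⁻¹·s⁻¹.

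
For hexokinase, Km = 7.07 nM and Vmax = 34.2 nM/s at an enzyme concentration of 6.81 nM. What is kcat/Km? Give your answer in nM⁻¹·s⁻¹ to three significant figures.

0.710 nM⁻¹·s⁻¹

kcat = Vmax/[E]total = 34.2/6.81 = 5.02 s⁻¹.
kcat/Km = 5.02/7.07 = 0.710 nM⁻¹·s⁻¹.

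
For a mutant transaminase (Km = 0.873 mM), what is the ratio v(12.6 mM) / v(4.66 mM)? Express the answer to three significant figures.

1.11

Since Vmax cancels, v₂/v₁ = [S]₂(Km+[S]₁) / [S]₁(Km+[S]₂).
= 12.6×(0.873+4.66) / (4.66×(0.873+12.6)) = 69.72/62.78 = 1.11.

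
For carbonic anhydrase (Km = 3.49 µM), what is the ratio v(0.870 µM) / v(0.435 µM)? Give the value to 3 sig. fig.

Since Vmax cancels, v₂/v₁ = [S]₂(Km+[S]₁) / [S]₁(Km+[S]₂).
= 0.870×(3.49+0.435) / (0.435×(3.49+0.870)) = 3.415/1.897 = 1.80.

1.80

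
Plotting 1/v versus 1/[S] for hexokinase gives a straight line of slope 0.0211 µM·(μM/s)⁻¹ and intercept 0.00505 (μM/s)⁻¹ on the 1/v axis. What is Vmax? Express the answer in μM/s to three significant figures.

198 μM/s

The y-intercept of a Lineweaver–Burk plot equals 1/Vmax, so Vmax = 1/0.00505 = 198 μM/s.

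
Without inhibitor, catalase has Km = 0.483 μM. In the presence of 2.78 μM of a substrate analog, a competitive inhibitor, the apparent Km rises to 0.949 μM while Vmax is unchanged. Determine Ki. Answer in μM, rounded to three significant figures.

Competitive: Km,app = α·Km with α = 1 + [I]/Ki.
α = Km,app/Km = 0.949/0.483 = 1.965.
Since α = 1 + [I]/Ki, [I]/Ki = 1.965 − 1 = 0.9648 and Ki = 2.78/0.9648 = 2.88 μM.

2.88 μM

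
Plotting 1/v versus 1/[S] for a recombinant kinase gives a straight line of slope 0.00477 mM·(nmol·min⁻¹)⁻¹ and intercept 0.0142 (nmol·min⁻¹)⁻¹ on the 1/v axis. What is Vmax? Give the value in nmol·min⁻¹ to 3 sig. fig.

70.4 nmol·min⁻¹

The y-intercept of a Lineweaver–Burk plot equals 1/Vmax, so Vmax = 1/0.0142 = 70.4 nmol·min⁻¹.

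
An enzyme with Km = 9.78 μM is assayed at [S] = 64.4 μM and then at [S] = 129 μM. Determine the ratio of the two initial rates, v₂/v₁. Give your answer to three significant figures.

The fractional saturations are [S]/(Km+[S]) = 64.4/74.18 = 0.8682 and 129/138.8 = 0.9295.
v₂/v₁ is just their ratio: 0.9295/0.8682 = 1.07.

1.07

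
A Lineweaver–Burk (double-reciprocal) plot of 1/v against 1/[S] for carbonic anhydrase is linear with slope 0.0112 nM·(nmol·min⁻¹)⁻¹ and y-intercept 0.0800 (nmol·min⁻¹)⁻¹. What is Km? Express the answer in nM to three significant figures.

0.140 nM

y-intercept = 1/Vmax ⇒ Vmax = 12.5 nmol·min⁻¹; slope = Km/Vmax ⇒ Km = slope × Vmax.
Km = 0.0112 × 12.5 = 0.140 nM.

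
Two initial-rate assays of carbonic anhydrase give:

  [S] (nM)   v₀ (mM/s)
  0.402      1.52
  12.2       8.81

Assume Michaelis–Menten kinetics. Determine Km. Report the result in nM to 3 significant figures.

2.38 nM

From v = Vmax[S]/(Km+[S]), each point gives Vmax = v(Km+[S])/[S].
Equating: 1.52(Km+0.402)/0.402 = 8.81(Km+12.2)/12.2.
3.781·Km + 1.52 = 0.7221·Km + 8.81, so (3.781 − 0.7221)·Km = 8.81 − 1.52.
Km = 7.290/3.059 = 2.38 nM; then Vmax = 1.52(2.38+0.402)/0.402 = 10.5 mM/s.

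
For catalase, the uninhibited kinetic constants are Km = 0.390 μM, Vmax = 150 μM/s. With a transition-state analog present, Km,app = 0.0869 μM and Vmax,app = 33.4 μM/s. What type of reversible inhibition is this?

Both Km and Vmax decrease by the same factor (~4.49-fold) — characteristic of uncompetitive inhibition.

uncompetitive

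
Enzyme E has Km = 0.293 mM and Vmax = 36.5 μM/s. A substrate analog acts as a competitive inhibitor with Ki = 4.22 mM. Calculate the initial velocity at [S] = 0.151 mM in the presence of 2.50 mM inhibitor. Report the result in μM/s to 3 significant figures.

With α = 1 + [I]/Ki = 1 + 2.50/4.22 = 1.592, the competitive rate law is v = Vmax[S] / (αKm + [S]).
v = 36.5×0.151 / (1.592×0.293 + 0.151) = 5.512/0.6176 = 8.92 μM/s.

8.92 μM/s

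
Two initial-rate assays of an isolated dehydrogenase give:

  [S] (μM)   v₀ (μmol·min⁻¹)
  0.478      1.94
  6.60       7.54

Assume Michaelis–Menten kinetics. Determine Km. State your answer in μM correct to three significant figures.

1.92 μM

In reciprocal form, 1/v = (Km/Vmax)·(1/[S]) + 1/Vmax. The two points give (1/[S], 1/v) = (2.092, 0.5155) and (0.1515, 0.1326).
Slope = (0.5155 − 0.1326)/(2.092 − 0.1515) = 0.1973; intercept = 0.5155 − 0.1973×2.092 = 0.1027.
Vmax = 1/intercept = 9.73 μmol·min⁻¹; Km = slope × Vmax = 0.1973 × 9.73 = 1.92 μM.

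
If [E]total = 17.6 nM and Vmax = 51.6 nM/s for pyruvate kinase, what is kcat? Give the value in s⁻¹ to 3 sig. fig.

kcat = Vmax/[E]total = 51.6 nM/s / 17.6 nM = 2.93 s⁻¹.

2.93 s⁻¹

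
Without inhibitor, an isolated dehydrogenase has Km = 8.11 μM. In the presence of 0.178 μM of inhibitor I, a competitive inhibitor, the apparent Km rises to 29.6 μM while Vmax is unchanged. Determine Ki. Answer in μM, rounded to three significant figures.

0.0672 μM

Competitive: Km,app = α·Km with α = 1 + [I]/Ki.
α = Km,app/Km = 29.6/8.11 = 3.650.
Ki = [I]/(α − 1) = 0.178/2.650 = 0.0672 μM.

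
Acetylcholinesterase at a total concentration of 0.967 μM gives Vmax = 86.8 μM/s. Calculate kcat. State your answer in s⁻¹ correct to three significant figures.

89.8 s⁻¹

kcat = Vmax/[E]total = 86.8 μM/s / 0.967 μM = 89.8 s⁻¹.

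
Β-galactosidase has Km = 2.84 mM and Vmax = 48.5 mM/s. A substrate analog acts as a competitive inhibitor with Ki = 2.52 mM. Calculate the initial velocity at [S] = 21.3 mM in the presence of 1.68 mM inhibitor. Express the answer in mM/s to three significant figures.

With α = 1 + [I]/Ki = 1 + 1.68/2.52 = 1.667, the competitive rate law is v = Vmax[S] / (αKm + [S]).
v = 48.5×21.3 / (1.667×2.84 + 21.3) = 1033/26.03 = 39.7 mM/s.

39.7 mM/s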